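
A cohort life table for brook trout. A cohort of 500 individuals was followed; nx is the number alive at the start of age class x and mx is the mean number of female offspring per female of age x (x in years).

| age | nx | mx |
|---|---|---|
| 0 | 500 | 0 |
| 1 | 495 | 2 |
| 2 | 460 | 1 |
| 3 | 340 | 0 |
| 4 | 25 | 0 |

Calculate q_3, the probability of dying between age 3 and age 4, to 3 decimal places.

lx = nx/n0 = nx/500: 1, 0.99, 0.92, 0.68, 0.05
q_3 = (l_3 − l_4) / l_3 = (0.68 − 0.05) / 0.68
     = 0.63 / 0.68 = 0.926471… → 0.926

0.926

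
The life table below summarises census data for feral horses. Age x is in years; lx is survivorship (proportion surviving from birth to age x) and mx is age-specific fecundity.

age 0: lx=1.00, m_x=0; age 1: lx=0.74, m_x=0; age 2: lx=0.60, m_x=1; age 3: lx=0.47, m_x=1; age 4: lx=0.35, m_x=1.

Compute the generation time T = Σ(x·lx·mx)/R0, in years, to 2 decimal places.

lx·mx: 0, 0, 0.6, 0.47, 0.35 → R0 = 1.42
x·lx·mx: 0, 0, 1.2, 1.41, 1.4 → Σ = 4.01
T = 4.01 / 1.42 = 2.823944… → 2.82

2.82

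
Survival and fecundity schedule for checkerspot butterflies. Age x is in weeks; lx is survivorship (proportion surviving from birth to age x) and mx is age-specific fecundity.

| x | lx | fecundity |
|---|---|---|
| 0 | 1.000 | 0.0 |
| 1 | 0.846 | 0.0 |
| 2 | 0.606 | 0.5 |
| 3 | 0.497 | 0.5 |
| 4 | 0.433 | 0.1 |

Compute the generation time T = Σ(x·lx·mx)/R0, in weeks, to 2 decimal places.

lx·mx: 0, 0, 0.303, 0.2485, 0.0433 → R0 = 0.5948
x·lx·mx: 0, 0, 0.606, 0.7455, 0.1732 → Σ = 1.5247
T = 1.5247 / 0.5948 = 2.563383… → 2.56

2.56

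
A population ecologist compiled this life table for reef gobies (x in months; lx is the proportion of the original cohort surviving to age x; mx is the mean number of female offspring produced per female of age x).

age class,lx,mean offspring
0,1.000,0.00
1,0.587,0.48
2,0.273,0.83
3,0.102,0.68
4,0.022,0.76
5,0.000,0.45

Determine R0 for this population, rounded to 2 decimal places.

lx·mx by age: 0, 0.28176, 0.22659, 0.06936, 0.01672, 0
R0 = Σ lx·mx = 0.59443 → 0.59

0.59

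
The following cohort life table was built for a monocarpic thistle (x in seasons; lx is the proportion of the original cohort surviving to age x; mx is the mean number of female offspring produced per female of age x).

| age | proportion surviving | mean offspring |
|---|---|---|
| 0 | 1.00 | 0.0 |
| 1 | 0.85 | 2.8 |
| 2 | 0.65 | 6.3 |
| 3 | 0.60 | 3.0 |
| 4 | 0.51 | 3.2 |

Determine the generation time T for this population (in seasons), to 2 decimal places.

2.27

lx·mx: 0, 2.38, 4.095, 1.8, 1.632 → R0 = 9.907
x·lx·mx: 0, 2.38, 8.19, 5.4, 6.528 → Σ = 22.498
T = 22.498 / 9.907 = 2.27092… → 2.27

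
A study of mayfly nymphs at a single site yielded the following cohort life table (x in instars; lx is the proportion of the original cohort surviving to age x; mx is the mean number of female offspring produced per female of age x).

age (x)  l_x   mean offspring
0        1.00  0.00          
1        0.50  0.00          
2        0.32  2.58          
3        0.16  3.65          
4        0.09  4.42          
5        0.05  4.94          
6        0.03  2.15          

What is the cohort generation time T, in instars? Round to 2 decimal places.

lx·mx: 0, 0, 0.8256, 0.584, 0.3978, 0.247, 0.0645 → R0 = 2.1189
x·lx·mx: 0, 0, 1.6512, 1.752, 1.5912, 1.235, 0.387 → Σ = 6.6164
T = 6.6164 / 2.1189 = 3.122564… → 3.12

3.12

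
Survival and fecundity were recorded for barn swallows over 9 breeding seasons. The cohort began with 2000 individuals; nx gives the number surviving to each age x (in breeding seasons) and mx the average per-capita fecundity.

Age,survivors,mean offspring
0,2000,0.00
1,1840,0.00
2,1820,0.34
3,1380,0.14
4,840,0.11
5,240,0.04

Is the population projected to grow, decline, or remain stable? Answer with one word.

lx = nx/n0 = nx/2000: 1, 0.92, 0.91, 0.69, 0.42, 0.12
R0 = Σ lx·mx = 0 + 0 + 0.3094 + 0.0966 + 0.0462 + 0.0048 = 0.457
R0 < 1, so the population is declining.

declining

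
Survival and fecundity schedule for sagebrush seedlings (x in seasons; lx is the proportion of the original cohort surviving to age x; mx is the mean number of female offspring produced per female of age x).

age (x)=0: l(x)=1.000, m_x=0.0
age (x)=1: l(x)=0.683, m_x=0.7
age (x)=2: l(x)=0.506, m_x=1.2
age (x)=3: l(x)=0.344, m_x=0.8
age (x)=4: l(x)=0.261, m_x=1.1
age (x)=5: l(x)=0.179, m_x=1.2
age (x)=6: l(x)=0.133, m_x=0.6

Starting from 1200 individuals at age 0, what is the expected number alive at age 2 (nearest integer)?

Expected survivors = N0 · l_2 = 1200 × 0.506 = 607.2 → 607

607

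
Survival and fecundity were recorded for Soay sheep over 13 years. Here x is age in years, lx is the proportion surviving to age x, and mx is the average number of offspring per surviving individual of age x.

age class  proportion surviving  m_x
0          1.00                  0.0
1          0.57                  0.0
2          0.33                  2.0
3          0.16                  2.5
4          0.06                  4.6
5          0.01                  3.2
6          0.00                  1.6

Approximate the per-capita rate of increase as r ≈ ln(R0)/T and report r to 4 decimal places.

0.1133

R0 = Σ lx·mx = 0 + 0 + 0.66 + 0.4 + 0.276 + 0.032 + 0 = 1.368
Σ x·lx·mx = 3.784; T = 3.784/1.368 = 2.76608…
r ≈ ln(R0)/T = ln(1.368)/2.76608… = 0.113283… → 0.1133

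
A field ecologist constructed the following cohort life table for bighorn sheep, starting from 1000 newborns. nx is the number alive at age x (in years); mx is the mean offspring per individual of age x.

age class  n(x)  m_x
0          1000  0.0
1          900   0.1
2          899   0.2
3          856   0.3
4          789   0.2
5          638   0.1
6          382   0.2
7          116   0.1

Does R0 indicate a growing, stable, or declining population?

declining

lx = nx/n0 = nx/1000: 1, 0.9, 0.899, 0.856, 0.789, 0.638, 0.382, 0.116
R0 = Σ lx·mx = 0 + 0.09 + 0.1798 + 0.2568 + 0.1578 + 0.0638 + 0.0764 + 0.0116 = 0.8362
R0 < 1, so the population is declining.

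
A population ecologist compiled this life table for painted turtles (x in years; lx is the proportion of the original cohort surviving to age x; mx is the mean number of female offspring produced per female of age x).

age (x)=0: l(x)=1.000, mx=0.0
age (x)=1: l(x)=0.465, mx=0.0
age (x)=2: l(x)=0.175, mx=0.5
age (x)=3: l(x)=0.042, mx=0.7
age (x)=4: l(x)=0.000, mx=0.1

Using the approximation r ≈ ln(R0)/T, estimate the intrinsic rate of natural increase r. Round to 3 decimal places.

R0 = Σ lx·mx = 0 + 0 + 0.0875 + 0.0294 + 0 = 0.1169
Σ x·lx·mx = 0.2632; T = 0.2632/0.1169 = 2.2515…
r ≈ ln(R0)/T = ln(0.1169)/2.2515… = -0.95334… → -0.953

-0.953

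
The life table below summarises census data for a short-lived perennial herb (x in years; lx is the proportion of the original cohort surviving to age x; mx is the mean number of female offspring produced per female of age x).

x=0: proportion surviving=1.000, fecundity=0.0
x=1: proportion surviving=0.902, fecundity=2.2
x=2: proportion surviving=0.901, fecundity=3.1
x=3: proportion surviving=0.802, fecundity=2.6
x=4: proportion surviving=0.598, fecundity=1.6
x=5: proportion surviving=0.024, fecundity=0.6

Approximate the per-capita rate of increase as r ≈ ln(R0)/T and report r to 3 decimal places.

R0 = Σ lx·mx = 0 + 1.9844 + 2.7931 + 2.0852 + 0.9568 + 0.0144 = 7.8339
Σ x·lx·mx = 17.7254; T = 17.7254/7.8339 = 2.26265…
r ≈ ln(R0)/T = ln(7.8339)/2.26265… = 0.90976… → 0.910

0.910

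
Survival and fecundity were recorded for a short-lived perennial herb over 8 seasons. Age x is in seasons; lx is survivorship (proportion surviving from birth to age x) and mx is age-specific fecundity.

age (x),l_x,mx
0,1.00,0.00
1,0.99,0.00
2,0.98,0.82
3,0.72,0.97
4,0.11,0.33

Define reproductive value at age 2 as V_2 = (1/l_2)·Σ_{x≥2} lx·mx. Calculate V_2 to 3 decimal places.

lx·mx for x ≥ 2: 0.8036, 0.6984, 0.0363 → sum = 1.5383
V_2 = 1.5383 / l_2 = 1.5383 / 0.98 = 1.569694… → 1.570

1.570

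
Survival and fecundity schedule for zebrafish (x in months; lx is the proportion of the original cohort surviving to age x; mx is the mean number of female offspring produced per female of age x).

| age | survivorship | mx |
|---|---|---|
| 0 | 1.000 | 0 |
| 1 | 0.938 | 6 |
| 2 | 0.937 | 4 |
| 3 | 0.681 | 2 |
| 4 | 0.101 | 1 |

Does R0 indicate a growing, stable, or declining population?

growing

R0 = Σ lx·mx = 0 + 5.628 + 3.748 + 1.362 + 0.101 = 10.839
R0 > 1, so the population is growing.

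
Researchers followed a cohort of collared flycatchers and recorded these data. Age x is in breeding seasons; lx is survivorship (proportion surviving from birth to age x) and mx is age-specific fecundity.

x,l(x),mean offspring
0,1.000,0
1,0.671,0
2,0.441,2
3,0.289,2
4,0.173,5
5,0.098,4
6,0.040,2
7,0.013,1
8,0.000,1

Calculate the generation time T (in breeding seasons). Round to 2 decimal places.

lx·mx: 0, 0, 0.882, 0.578, 0.865, 0.392, 0.08, 0.013, 0 → R0 = 2.81
x·lx·mx: 0, 0, 1.764, 1.734, 3.46, 1.96, 0.48, 0.091, 0 → Σ = 9.489
T = 9.489 / 2.81 = 3.376868… → 3.38

3.38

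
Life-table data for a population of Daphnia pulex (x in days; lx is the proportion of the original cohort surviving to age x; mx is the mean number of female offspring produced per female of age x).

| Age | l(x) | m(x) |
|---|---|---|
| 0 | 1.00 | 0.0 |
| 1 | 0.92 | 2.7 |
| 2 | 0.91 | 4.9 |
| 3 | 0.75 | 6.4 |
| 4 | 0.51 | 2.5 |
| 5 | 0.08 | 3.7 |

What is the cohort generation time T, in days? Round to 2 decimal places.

2.43

lx·mx: 0, 2.484, 4.459, 4.8, 1.275, 0.296 → R0 = 13.314
x·lx·mx: 0, 2.484, 8.918, 14.4, 5.1, 1.48 → Σ = 32.382
T = 32.382 / 13.314 = 2.432177… → 2.43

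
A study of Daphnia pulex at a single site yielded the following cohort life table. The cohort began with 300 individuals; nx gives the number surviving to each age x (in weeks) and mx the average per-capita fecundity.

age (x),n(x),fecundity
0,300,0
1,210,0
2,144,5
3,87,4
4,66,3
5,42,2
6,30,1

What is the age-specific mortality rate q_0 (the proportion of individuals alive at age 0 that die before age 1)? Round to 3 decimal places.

lx = nx/n0 = nx/300: 1, 0.7, 0.48, 0.29, 0.22, 0.14, 0.1
q_0 = (l_0 − l_1) / l_0 = (1 − 0.7) / 1
     = 0.3 / 1 = 0.3 → 0.300

0.300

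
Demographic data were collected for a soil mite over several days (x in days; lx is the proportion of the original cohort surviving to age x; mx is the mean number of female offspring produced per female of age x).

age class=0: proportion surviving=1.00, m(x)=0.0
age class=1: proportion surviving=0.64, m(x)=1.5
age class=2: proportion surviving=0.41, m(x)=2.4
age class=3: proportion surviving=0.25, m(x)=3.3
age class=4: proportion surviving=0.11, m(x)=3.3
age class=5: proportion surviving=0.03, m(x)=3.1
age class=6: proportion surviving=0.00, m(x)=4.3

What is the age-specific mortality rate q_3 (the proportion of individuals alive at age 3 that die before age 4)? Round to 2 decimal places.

q_3 = (l_3 − l_4) / l_3 = (0.25 − 0.11) / 0.25
     = 0.14 / 0.25 = 0.56 → 0.56

0.56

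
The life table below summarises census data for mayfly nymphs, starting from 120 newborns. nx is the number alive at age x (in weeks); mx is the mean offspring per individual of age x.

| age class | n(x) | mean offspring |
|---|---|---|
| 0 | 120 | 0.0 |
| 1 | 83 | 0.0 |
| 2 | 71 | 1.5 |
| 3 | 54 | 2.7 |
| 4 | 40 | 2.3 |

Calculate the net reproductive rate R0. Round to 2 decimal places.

2.87

lx = nx/n0 = nx/120: 1, 0.69167…, 0.59167…, 0.45, 0.33333…
lx·mx by age: 0, 0, 0.8875…, 1.215, 0.766667…
R0 = Σ lx·mx = 2.869167… → 2.87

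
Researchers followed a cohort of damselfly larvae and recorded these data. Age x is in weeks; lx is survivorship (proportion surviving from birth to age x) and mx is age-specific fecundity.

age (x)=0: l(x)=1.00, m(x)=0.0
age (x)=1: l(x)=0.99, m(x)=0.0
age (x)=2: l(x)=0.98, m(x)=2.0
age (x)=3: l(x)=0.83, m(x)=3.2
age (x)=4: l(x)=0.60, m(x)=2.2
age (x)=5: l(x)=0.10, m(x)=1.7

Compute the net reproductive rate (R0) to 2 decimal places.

6.11

lx·mx by age: 0, 0, 1.96, 2.656, 1.32, 0.17
R0 = Σ lx·mx = 6.106 → 6.11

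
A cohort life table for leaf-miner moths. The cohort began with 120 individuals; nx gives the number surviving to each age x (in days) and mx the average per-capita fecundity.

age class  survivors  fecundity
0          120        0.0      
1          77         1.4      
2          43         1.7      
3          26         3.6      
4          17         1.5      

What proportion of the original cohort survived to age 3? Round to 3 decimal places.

0.217

l_3 = n_3/n_0 = 26/120 = 0.216667… → 0.217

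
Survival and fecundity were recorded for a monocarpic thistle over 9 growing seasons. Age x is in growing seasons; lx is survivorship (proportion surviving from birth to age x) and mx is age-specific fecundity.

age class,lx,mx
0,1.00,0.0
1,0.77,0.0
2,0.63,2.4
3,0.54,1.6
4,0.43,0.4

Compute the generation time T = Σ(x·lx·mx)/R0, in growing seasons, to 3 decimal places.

lx·mx: 0, 0, 1.512, 0.864, 0.172 → R0 = 2.548
x·lx·mx: 0, 0, 3.024, 2.592, 0.688 → Σ = 6.304
T = 6.304 / 2.548 = 2.474097… → 2.474

2.474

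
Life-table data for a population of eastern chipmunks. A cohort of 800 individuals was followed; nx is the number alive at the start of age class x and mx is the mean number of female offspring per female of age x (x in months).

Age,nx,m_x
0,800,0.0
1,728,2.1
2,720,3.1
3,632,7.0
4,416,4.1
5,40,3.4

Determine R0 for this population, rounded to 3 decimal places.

lx = nx/n0 = nx/800: 1, 0.91, 0.9, 0.79, 0.52, 0.05
lx·mx by age: 0, 1.911, 2.79, 5.53, 2.132, 0.17
R0 = Σ lx·mx = 12.533 → 12.533

12.533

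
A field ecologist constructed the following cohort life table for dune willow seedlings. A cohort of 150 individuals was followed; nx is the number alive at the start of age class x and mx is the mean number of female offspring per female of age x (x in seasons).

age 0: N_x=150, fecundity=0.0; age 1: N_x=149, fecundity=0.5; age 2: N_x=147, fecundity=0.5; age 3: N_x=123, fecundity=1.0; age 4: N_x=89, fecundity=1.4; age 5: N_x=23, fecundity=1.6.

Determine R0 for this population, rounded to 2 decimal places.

lx = nx/n0 = nx/150: 1, 0.99333…, 0.98, 0.82, 0.59333…, 0.15333…
lx·mx by age: 0, 0.496667…, 0.49, 0.82, 0.830667…, 0.245333…
R0 = Σ lx·mx = 2.882667… → 2.88

2.88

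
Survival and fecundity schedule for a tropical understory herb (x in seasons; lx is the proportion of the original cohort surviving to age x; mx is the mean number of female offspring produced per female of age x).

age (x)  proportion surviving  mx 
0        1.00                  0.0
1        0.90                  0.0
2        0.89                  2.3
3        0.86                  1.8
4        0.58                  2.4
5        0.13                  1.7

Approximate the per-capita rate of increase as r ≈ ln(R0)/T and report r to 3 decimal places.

0.558

R0 = Σ lx·mx = 0 + 0 + 2.047 + 1.548 + 1.392 + 0.221 = 5.208
Σ x·lx·mx = 15.411; T = 15.411/5.208 = 2.9591…
r ≈ ln(R0)/T = ln(5.208)/2.9591… = 0.55767… → 0.558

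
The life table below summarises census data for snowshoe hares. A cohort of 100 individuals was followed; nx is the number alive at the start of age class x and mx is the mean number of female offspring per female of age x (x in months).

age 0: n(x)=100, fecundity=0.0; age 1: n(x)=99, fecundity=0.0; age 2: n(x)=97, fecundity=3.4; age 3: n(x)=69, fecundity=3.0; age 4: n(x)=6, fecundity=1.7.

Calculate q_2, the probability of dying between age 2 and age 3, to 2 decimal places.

0.29

lx = nx/n0 = nx/100: 1, 0.99, 0.97, 0.69, 0.06
q_2 = (l_2 − l_3) / l_2 = (0.97 − 0.69) / 0.97
     = 0.28 / 0.97 = 0.28866… → 0.29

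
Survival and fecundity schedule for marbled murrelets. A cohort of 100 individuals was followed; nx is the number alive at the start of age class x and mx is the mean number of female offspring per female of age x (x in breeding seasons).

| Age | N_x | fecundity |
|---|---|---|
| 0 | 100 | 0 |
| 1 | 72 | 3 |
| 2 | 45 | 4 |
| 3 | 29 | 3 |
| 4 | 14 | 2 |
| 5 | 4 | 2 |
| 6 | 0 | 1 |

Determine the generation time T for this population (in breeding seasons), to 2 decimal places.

1.91

lx = nx/n0 = nx/100: 1, 0.72, 0.45, 0.29, 0.14, 0.04, 0
lx·mx: 0, 2.16, 1.8, 0.87, 0.28, 0.08, 0 → R0 = 5.19
x·lx·mx: 0, 2.16, 3.6, 2.61, 1.12, 0.4, 0 → Σ = 9.89
T = 9.89 / 5.19 = 1.905588… → 1.91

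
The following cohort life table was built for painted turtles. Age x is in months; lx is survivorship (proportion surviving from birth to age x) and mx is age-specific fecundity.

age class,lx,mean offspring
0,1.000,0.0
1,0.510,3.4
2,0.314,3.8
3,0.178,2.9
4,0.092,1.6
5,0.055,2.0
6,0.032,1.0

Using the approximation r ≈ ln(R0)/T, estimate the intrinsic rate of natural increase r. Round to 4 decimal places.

0.7023

R0 = Σ lx·mx = 0 + 1.734 + 1.1932 + 0.5162 + 0.1472 + 0.11 + 0.032 = 3.7326
Σ x·lx·mx = 6.9998; T = 6.9998/3.7326 = 1.87531…
r ≈ ln(R0)/T = ln(3.7326)/1.87531… = 0.702338… → 0.7023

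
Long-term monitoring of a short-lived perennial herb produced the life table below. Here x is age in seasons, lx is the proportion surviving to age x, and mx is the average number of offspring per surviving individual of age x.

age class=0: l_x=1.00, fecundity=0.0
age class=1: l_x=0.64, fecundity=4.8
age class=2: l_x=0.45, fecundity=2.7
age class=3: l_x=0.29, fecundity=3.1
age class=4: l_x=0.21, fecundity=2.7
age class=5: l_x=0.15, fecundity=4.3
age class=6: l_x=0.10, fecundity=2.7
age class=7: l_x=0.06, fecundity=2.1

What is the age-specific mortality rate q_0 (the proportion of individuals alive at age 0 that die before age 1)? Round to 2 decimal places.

0.36

q_0 = (l_0 − l_1) / l_0 = (1 − 0.64) / 1
     = 0.36 / 1 = 0.36 → 0.36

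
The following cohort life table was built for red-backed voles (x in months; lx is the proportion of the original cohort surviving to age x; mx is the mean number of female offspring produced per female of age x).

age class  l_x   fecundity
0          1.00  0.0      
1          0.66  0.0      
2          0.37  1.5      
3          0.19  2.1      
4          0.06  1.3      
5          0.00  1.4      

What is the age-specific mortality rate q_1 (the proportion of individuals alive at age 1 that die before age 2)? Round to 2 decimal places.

0.44

q_1 = (l_1 − l_2) / l_1 = (0.66 − 0.37) / 0.66
     = 0.29 / 0.66 = 0.439394… → 0.44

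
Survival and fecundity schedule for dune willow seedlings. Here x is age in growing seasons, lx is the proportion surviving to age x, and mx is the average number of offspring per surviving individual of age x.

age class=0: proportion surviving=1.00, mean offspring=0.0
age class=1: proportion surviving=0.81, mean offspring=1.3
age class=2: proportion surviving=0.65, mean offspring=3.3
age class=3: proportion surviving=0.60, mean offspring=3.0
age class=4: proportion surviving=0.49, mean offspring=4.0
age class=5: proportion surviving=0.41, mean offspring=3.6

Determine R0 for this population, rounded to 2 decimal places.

8.43

lx·mx by age: 0, 1.053, 2.145, 1.8, 1.96, 1.476
R0 = Σ lx·mx = 8.434 → 8.43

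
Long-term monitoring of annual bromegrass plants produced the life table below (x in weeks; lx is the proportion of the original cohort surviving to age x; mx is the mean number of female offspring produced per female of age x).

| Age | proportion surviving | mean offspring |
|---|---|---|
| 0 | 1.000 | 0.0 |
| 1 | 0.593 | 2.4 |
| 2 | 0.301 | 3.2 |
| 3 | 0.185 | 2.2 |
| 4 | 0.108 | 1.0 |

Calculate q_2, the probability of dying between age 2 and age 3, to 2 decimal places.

q_2 = (l_2 − l_3) / l_2 = (0.301 − 0.185) / 0.301
     = 0.116 / 0.301 = 0.385382… → 0.39

0.39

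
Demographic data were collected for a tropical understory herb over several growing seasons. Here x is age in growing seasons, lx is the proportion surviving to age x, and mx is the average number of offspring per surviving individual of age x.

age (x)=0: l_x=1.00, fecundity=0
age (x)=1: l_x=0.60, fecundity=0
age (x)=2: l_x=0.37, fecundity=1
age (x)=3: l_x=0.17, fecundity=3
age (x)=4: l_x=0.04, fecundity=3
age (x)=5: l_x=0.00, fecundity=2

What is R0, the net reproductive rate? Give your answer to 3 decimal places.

lx·mx by age: 0, 0, 0.37, 0.51, 0.12, 0
R0 = Σ lx·mx = 1 → 1.000

1.000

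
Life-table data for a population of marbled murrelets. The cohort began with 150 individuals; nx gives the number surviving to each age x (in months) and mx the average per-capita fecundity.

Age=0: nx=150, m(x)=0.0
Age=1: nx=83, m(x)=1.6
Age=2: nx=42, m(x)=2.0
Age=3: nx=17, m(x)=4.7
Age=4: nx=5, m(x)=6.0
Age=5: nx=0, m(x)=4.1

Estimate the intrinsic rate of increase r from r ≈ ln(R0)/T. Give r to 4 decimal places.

lx = nx/n0 = nx/150: 1, 0.55333…, 0.28, 0.11333…, 0.03333…, 0
R0 = Σ lx·mx = 0 + 0.88533… + 0.56 + 0.53267… + 0.2… + 0 = 2.178…
Σ x·lx·mx = 4.403333…; T = 4.403333…/2.178… = 2.02173…
r ≈ ln(R0)/T = ln(2.178…)/2.02173… = 0.38502… → 0.3850

0.3850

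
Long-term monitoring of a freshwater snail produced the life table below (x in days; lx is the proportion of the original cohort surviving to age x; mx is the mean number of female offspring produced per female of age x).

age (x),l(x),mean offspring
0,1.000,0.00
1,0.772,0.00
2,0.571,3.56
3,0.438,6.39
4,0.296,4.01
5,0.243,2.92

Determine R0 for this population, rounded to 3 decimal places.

6.728

lx·mx by age: 0, 0, 2.03276, 2.79882, 1.18696, 0.70956
R0 = Σ lx·mx = 6.7281 → 6.728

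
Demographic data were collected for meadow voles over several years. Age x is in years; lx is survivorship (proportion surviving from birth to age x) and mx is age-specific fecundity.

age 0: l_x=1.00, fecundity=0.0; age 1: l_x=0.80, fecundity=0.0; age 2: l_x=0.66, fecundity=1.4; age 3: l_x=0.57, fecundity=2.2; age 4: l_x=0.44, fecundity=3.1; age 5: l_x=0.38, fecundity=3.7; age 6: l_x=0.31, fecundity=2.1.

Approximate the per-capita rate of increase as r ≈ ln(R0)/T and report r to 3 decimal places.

0.438

R0 = Σ lx·mx = 0 + 0 + 0.924 + 1.254 + 1.364 + 1.406 + 0.651 = 5.599
Σ x·lx·mx = 22.002; T = 22.002/5.599 = 3.92963…
r ≈ ln(R0)/T = ln(5.599)/3.92963… = 0.43836… → 0.438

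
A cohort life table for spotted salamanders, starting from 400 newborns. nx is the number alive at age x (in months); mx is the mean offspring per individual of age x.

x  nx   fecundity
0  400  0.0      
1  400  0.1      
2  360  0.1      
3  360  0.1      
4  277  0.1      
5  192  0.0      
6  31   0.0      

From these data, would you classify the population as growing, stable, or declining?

declining

lx = nx/n0 = nx/400: 1, 1, 0.9, 0.9, 0.6925, 0.48, 0.0775
R0 = Σ lx·mx = 0 + 0.1 + 0.09 + 0.09 + 0.06925 + 0 + 0 = 0.34925
R0 < 1, so the population is declining.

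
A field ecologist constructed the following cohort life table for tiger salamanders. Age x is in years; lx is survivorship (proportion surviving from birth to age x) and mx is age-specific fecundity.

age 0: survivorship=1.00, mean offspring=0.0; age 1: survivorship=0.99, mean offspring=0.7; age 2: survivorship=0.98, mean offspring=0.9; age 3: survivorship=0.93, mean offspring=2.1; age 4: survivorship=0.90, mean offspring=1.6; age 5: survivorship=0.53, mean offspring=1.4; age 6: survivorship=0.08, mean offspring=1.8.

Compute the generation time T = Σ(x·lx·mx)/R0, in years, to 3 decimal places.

lx·mx: 0, 0.693, 0.882, 1.953, 1.44, 0.742, 0.144 → R0 = 5.854
x·lx·mx: 0, 0.693, 1.764, 5.859, 5.76, 3.71, 0.864 → Σ = 18.65
T = 18.65 / 5.854 = 3.185856… → 3.186

3.186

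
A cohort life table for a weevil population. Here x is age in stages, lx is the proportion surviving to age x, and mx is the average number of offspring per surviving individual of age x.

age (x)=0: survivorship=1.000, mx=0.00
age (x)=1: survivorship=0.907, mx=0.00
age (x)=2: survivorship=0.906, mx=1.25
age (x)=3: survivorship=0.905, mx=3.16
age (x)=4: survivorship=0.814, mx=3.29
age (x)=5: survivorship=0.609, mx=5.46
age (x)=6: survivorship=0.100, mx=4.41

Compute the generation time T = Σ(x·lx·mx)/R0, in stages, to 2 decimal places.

lx·mx: 0, 0, 1.1325, 2.8598, 2.67806, 3.32514, 0.441 → R0 = 10.4365
x·lx·mx: 0, 0, 2.265, 8.5794, 10.71224, 16.6257, 2.646 → Σ = 40.82834
T = 40.82834 / 10.4365 = 3.912072… → 3.91

3.91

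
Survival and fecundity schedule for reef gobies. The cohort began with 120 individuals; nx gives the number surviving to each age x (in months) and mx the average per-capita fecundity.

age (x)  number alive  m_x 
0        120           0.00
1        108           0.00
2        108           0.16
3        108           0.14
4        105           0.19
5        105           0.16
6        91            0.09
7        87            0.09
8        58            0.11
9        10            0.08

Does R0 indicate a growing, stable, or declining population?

declining

lx = nx/n0 = nx/120: 1, 0.9, 0.9, 0.9, 0.875, 0.875, 0.75833…, 0.725, 0.48333…, 0.08333…
R0 = Σ lx·mx = 0 + 0 + 0.144 + 0.126 + 0.16625 + 0.14 + 0.06825… + 0.06525 + 0.053167… + 0.006667… = 0.769583…
R0 < 1, so the population is declining.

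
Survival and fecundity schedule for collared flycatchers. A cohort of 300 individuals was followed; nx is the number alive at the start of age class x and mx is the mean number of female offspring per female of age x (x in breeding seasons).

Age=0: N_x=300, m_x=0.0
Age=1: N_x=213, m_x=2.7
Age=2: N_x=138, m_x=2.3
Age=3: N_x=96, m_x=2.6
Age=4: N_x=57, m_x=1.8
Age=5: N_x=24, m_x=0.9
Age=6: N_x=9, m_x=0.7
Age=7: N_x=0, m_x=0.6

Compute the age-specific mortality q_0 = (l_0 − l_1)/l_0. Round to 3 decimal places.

0.290

lx = nx/n0 = nx/300: 1, 0.71, 0.46, 0.32, 0.19, 0.08, 0.03, 0
q_0 = (l_0 − l_1) / l_0 = (1 − 0.71) / 1
     = 0.29 / 1 = 0.29 → 0.290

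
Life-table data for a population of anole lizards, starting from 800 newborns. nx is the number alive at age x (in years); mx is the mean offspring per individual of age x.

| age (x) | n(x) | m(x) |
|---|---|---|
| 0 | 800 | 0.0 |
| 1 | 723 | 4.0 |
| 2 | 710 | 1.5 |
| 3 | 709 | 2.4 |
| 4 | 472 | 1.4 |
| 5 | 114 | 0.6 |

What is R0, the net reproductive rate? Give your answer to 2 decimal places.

7.98

lx = nx/n0 = nx/800: 1, 0.90375, 0.8875, 0.88625, 0.59, 0.1425
lx·mx by age: 0, 3.615, 1.33125, 2.127, 0.826, 0.0855
R0 = Σ lx·mx = 7.98475 → 7.98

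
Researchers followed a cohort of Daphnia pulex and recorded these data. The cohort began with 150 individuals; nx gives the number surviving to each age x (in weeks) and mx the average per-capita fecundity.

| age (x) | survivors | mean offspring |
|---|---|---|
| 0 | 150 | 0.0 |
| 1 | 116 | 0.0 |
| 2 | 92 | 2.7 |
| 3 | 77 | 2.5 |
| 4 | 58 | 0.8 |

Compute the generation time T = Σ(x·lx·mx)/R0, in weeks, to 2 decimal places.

lx = nx/n0 = nx/150: 1, 0.77333…, 0.61333…, 0.51333…, 0.38667…
lx·mx: 0, 0, 1.656…, 1.283333…, 0.309333… → R0 = 3.248667…
x·lx·mx: 0, 0, 3.312…, 3.85…, 1.237333… → Σ = 8.399333…
T = 8.399333… / 3.248667… = 2.585471… → 2.59

2.59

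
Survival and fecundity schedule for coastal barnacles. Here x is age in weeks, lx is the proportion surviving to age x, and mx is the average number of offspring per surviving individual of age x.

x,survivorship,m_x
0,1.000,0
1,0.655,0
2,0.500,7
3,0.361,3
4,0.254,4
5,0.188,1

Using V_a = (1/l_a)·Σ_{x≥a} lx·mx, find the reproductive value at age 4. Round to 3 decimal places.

4.740

lx·mx for x ≥ 4: 1.016, 0.188 → sum = 1.204
V_4 = 1.204 / l_4 = 1.204 / 0.254 = 4.740157… → 4.740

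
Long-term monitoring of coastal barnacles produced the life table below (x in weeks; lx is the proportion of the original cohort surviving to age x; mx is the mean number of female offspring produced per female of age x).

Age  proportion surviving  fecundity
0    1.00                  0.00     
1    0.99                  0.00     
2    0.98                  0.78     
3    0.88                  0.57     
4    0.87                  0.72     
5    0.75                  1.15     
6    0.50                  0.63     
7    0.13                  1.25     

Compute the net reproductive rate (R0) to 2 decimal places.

3.23

lx·mx by age: 0, 0, 0.7644, 0.5016, 0.6264, 0.8625, 0.315, 0.1625
R0 = Σ lx·mx = 3.2324 → 3.23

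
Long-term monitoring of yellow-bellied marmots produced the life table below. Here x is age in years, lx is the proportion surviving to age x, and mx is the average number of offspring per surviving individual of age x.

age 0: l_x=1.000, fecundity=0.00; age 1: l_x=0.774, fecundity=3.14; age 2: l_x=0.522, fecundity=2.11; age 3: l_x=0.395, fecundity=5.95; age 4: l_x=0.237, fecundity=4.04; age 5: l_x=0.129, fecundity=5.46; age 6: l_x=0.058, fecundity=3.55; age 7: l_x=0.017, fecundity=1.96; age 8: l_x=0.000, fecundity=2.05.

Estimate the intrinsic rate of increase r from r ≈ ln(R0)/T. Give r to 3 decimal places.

R0 = Σ lx·mx = 0 + 2.43036 + 1.10142 + 2.35025 + 0.95748 + 0.70434 + 0.2059 + 0.03332 + 0 = 7.78307
Σ x·lx·mx = 20.50421; T = 20.50421/7.78307 = 2.63446…
r ≈ ln(R0)/T = ln(7.78307)/2.63446… = 0.77889… → 0.779

0.779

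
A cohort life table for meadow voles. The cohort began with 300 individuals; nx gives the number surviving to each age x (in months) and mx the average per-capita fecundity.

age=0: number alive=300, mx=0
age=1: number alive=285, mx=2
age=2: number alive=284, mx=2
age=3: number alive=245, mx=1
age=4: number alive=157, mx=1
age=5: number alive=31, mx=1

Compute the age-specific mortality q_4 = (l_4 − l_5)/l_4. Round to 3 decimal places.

lx = nx/n0 = nx/300: 1, 0.95, 0.94667…, 0.81667…, 0.52333…, 0.10333…
q_4 = (l_4 − l_5) / l_4 = (0.523333… − 0.103333…) / 0.523333…
     = 0.42… / 0.523333… = 0.802548… → 0.803

0.803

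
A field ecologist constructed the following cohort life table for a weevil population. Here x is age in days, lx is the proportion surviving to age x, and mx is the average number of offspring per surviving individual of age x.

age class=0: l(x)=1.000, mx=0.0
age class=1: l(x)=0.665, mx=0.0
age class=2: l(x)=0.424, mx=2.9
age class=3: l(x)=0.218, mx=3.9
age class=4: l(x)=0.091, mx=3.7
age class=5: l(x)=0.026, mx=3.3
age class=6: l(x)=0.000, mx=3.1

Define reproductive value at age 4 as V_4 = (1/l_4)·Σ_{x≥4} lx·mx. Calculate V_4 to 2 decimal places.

lx·mx for x ≥ 4: 0.3367, 0.0858, 0 → sum = 0.4225
V_4 = 0.4225 / l_4 = 0.4225 / 0.091 = 4.642857… → 4.64

4.64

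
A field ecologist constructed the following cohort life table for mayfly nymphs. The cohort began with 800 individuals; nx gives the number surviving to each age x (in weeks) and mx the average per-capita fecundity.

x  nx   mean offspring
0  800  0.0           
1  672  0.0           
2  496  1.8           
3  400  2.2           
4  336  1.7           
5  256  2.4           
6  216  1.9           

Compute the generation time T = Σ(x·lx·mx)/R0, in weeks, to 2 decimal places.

3.63

lx = nx/n0 = nx/800: 1, 0.84, 0.62, 0.5, 0.42, 0.32, 0.27
lx·mx: 0, 0, 1.116, 1.1, 0.714, 0.768, 0.513 → R0 = 4.211
x·lx·mx: 0, 0, 2.232, 3.3, 2.856, 3.84, 3.078 → Σ = 15.306
T = 15.306 / 4.211 = 3.634766… → 3.63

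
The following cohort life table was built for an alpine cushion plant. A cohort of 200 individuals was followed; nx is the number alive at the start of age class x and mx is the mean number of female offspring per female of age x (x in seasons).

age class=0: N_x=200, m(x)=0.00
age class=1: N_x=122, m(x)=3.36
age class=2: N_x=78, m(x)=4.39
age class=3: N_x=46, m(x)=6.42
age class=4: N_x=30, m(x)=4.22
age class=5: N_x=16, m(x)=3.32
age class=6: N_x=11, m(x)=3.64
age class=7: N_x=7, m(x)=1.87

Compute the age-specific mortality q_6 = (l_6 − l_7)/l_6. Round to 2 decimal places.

0.36

lx = nx/n0 = nx/200: 1, 0.61, 0.39, 0.23, 0.15, 0.08, 0.055, 0.035
q_6 = (l_6 − l_7) / l_6 = (0.055 − 0.035) / 0.055
     = 0.02 / 0.055 = 0.363636… → 0.36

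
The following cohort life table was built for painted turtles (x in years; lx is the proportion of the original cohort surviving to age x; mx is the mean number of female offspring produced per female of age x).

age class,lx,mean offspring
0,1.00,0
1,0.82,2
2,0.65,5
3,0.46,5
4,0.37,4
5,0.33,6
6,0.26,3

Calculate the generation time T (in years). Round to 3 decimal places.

lx·mx: 0, 1.64, 3.25, 2.3, 1.48, 1.98, 0.78 → R0 = 11.43
x·lx·mx: 0, 1.64, 6.5, 6.9, 5.92, 9.9, 4.68 → Σ = 35.54
T = 35.54 / 11.43 = 3.109361… → 3.109

3.109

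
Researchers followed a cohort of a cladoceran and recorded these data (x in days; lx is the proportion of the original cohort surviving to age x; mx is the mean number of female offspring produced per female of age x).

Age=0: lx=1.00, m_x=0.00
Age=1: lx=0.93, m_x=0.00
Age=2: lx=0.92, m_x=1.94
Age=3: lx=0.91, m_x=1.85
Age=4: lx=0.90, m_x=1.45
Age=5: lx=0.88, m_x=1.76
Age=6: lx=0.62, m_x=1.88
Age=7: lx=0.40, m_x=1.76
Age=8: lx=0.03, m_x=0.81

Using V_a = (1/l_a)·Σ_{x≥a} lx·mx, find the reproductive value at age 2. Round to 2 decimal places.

lx·mx for x ≥ 2: 1.7848, 1.6835, 1.305, 1.5488, 1.1656, 0.704, 0.0243 → sum = 8.216
V_2 = 8.216 / l_2 = 8.216 / 0.92 = 8.930435… → 8.93

8.93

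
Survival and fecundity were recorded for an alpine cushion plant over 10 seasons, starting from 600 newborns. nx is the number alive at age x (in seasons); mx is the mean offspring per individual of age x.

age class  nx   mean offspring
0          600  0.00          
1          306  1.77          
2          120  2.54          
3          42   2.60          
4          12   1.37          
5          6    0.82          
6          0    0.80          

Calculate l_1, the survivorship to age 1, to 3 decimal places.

0.510

l_1 = n_1/n_0 = 306/600 = 0.51 → 0.510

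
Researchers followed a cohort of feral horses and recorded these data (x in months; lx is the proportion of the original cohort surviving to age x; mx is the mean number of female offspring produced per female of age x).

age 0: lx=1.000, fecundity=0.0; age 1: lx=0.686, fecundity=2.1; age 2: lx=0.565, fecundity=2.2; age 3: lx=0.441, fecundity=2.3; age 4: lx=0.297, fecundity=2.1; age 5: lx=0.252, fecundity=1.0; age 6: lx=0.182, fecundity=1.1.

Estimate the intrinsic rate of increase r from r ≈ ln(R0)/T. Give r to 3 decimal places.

R0 = Σ lx·mx = 0 + 1.4406 + 1.243 + 1.0143 + 0.6237 + 0.252 + 0.2002 = 4.7738
Σ x·lx·mx = 11.9255; T = 11.9255/4.7738 = 2.49811…
r ≈ ln(R0)/T = ln(4.7738)/2.49811… = 0.62573… → 0.626

0.626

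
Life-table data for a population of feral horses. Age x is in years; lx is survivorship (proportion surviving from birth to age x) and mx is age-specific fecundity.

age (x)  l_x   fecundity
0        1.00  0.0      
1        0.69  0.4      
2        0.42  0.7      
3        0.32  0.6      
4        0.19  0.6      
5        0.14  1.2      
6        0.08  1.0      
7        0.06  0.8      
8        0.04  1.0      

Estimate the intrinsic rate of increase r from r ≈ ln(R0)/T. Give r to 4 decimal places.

0.0602

R0 = Σ lx·mx = 0 + 0.276 + 0.294 + 0.192 + 0.114 + 0.168 + 0.08 + 0.048 + 0.04 = 1.212
Σ x·lx·mx = 3.872; T = 3.872/1.212 = 3.19472…
r ≈ ln(R0)/T = ln(1.212)/3.19472… = 0.060184… → 0.0602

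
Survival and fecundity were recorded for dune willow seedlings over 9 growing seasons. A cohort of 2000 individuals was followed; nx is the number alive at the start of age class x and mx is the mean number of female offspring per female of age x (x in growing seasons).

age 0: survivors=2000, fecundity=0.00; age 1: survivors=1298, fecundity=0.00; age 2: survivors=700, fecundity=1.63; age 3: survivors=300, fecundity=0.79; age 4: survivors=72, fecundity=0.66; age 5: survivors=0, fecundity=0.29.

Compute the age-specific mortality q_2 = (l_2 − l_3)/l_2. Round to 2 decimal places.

0.57

lx = nx/n0 = nx/2000: 1, 0.649, 0.35, 0.15, 0.036, 0
q_2 = (l_2 − l_3) / l_2 = (0.35 − 0.15) / 0.35
     = 0.2 / 0.35 = 0.571429… → 0.57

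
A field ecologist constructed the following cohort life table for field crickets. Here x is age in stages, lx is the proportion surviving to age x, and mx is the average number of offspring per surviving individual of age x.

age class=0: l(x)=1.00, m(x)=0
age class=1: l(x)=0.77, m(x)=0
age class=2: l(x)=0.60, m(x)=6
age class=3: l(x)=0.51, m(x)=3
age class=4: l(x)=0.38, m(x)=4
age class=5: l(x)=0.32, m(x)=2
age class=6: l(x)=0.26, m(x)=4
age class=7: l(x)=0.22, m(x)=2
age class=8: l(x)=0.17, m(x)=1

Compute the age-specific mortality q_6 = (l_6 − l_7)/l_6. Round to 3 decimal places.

0.154

q_6 = (l_6 − l_7) / l_6 = (0.26 − 0.22) / 0.26
     = 0.04 / 0.26 = 0.153846… → 0.154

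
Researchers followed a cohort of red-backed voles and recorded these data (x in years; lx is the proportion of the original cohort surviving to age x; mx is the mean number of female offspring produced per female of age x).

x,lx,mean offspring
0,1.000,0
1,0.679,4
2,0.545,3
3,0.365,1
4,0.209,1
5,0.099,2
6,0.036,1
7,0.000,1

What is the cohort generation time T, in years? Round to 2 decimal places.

lx·mx: 0, 2.716, 1.635, 0.365, 0.209, 0.198, 0.036, 0 → R0 = 5.159
x·lx·mx: 0, 2.716, 3.27, 1.095, 0.836, 0.99, 0.216, 0 → Σ = 9.123
T = 9.123 / 5.159 = 1.768366… → 1.77

1.77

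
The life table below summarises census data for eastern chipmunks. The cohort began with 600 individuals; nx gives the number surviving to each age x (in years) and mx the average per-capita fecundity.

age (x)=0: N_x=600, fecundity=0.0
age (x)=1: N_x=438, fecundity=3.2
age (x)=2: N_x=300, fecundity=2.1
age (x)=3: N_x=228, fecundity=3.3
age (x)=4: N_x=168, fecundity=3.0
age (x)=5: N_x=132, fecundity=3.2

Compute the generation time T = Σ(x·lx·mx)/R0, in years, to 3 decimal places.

lx = nx/n0 = nx/600: 1, 0.73, 0.5, 0.38, 0.28, 0.22
lx·mx: 0, 2.336, 1.05, 1.254, 0.84, 0.704 → R0 = 6.184
x·lx·mx: 0, 2.336, 2.1, 3.762, 3.36, 3.52 → Σ = 15.078
T = 15.078 / 6.184 = 2.438228… → 2.438

2.438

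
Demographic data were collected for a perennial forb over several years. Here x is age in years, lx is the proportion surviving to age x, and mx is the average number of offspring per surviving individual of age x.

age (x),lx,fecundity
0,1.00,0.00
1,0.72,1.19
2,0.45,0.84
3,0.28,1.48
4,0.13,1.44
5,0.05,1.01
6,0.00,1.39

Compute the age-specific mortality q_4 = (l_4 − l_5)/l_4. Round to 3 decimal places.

q_4 = (l_4 − l_5) / l_4 = (0.13 − 0.05) / 0.13
     = 0.08 / 0.13 = 0.615385… → 0.615

0.615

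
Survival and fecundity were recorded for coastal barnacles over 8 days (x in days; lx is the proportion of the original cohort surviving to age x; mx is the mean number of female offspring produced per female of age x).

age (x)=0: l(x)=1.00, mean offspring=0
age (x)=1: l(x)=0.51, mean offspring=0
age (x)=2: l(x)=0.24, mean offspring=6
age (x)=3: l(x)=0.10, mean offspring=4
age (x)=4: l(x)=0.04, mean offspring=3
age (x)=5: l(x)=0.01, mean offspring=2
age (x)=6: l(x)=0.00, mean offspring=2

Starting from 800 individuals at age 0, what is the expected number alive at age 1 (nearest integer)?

Expected survivors = N0 · l_1 = 800 × 0.51 = 408 → 408

408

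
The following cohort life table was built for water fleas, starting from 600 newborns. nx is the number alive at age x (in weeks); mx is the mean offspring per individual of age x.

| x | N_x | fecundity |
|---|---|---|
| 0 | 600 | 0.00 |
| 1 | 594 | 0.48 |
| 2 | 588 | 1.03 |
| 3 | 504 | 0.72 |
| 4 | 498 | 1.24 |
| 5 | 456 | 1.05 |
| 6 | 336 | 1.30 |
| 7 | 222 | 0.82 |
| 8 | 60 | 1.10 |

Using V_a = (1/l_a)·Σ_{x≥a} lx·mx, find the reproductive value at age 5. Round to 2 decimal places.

2.55

lx = nx/n0 = nx/600: 1, 0.99, 0.98, 0.84, 0.83, 0.76, 0.56, 0.37, 0.1
lx·mx for x ≥ 5: 0.798, 0.728, 0.3034, 0.11 → sum = 1.9394
V_5 = 1.9394 / l_5 = 1.9394 / 0.76 = 2.551842… → 2.55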